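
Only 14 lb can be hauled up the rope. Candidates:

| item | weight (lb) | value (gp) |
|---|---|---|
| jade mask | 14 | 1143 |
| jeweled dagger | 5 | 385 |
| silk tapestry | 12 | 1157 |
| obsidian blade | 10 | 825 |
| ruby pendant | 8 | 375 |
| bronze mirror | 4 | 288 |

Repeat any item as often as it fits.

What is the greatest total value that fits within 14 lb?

Taking silk tapestry: 12 lb used, 1157 in value.
Nothing else within 14 lb beats 1157.

1157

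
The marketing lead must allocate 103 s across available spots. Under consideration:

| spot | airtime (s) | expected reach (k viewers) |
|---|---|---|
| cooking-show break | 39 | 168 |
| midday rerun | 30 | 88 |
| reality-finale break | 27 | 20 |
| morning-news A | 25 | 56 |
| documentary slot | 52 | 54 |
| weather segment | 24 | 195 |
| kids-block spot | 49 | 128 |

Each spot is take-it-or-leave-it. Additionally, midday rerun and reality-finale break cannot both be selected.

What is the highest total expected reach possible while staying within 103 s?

By expected reach per s: weather segment 8.12, cooking-show break 4.31, midday rerun 2.93, kids-block spot 2.61 lead.
Best packing: cooking-show break + midday rerun + weather segment — 93 s, 451 total.

451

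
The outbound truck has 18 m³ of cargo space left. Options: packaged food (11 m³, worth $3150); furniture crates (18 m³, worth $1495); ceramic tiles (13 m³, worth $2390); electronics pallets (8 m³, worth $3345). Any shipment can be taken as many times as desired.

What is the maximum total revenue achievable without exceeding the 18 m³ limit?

6690

By revenue per m³: electronics pallets 418.12, packaged food 286.36, ceramic tiles 183.85, furniture crates 83.06 lead.
The ratio ordering already packs tightly: 2×electronics pallets, 16 m³, 6690.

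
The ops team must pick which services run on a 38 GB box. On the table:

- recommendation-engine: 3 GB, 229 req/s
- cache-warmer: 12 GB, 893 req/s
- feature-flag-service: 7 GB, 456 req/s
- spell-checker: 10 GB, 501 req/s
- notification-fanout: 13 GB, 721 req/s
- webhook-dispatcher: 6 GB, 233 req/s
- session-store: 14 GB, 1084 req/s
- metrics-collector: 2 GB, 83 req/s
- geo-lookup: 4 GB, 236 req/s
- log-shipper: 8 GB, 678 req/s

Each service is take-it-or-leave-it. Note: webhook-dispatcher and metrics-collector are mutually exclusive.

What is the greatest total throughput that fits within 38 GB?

By throughput per GB: log-shipper 84.75, session-store 77.43, recommendation-engine 76.33 lead.
Taking the top-ratio services first gives recommendation-engine + cache-warmer + session-store + log-shipper for 2884 (37 GB).
The 3 GB tied up in recommendation-engine is better spent on geo-lookup — total rises to 2891 (38 GB).
That's the maximum — no feasible swap from here does better than 2891.

2891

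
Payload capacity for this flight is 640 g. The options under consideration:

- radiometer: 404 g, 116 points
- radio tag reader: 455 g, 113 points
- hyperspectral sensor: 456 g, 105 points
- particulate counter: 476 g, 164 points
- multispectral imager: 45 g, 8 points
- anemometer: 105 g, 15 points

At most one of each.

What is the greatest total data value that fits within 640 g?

Density check — particulate counter 0.34, radiometer 0.29, radio tag reader 0.25 are the best per g.
Taking particulate counter + multispectral imager + anemometer: 626 g used, 187 in data value.
Nothing else within 640 g beats 187.

187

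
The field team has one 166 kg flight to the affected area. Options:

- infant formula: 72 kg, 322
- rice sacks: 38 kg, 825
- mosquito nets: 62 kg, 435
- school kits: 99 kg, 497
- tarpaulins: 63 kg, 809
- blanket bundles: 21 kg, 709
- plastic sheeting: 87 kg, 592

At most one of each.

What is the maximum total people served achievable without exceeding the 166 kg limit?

Ranking by ratio (people served/kg): blanket bundles 33.76, rice sacks 21.71, tarpaulins 12.84.
The ratio ordering already packs tightly: rice sacks + tarpaulins + blanket bundles, 122 kg, 2343.
Nothing else within 166 kg beats 2343.

2343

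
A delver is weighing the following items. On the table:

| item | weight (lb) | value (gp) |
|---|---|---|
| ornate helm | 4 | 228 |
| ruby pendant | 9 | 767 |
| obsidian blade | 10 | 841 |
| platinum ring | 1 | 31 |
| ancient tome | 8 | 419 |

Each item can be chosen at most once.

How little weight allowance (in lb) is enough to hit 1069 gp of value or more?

14

Need the lightest bundle worth ≥ 1069.
ornate helm + obsidian blade reaches 1069 using 14 lb.
No combination under 14 lb hits 1069.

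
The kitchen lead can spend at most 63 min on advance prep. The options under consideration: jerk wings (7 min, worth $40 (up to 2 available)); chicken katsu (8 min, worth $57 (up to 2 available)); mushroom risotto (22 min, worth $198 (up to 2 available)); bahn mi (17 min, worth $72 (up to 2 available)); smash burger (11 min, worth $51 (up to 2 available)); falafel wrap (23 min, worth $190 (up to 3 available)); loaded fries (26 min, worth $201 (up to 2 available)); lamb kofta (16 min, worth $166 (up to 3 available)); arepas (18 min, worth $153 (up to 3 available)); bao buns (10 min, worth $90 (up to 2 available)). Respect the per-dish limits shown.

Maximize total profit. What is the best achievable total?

595

Density check — lamb kofta 10.38, mushroom risotto 9.00, bao buns 9.00 are the best per min.
Taking the top-ratio dishes first gives 3×lamb kofta + bao buns for 588 (58 min).
Replace bao buns with jerk wings + chicken katsu: the trade gains 7 net, giving 595 at 63 min.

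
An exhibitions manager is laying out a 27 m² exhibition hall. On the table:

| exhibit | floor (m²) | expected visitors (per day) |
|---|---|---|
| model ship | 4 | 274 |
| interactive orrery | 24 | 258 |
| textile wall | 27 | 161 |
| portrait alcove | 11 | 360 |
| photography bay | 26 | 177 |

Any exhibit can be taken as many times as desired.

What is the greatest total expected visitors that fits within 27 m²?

1644

Best packing: 6×model ship — 24 m², 1644 total.
The spare 3 m² is too small for any remaining exhibit, and no exchange beats 1644.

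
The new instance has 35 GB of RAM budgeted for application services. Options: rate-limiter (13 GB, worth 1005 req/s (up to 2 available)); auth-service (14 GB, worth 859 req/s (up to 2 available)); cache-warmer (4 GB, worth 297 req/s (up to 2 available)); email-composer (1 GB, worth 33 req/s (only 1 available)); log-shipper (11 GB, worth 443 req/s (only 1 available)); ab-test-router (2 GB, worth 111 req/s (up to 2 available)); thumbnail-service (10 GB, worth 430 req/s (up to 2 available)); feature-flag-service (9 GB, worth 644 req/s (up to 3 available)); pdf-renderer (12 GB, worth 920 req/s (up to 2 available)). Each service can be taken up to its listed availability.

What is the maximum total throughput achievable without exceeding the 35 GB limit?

By throughput per GB: rate-limiter 77.31, pdf-renderer 76.67, cache-warmer 74.25 lead.
A density-first pass picks 2×rate-limiter + 2×cache-warmer + email-composer — 2637 at 35 GB.
Dropping 2×cache-warmer and email-composer frees 9 GB; slotting in feature-flag-service (9 GB) lifts the total to 2654 at 35 GB.
Every other selection either busts 35 GB or exceeds an availability limit or fails to beat 2654.

2654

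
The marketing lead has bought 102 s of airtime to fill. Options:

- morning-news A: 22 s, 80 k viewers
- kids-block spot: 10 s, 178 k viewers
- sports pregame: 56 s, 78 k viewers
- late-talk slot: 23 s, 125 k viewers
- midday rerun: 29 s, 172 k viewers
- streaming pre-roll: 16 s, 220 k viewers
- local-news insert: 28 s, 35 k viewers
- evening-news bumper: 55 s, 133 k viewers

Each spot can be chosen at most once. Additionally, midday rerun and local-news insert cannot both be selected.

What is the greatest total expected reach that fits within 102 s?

775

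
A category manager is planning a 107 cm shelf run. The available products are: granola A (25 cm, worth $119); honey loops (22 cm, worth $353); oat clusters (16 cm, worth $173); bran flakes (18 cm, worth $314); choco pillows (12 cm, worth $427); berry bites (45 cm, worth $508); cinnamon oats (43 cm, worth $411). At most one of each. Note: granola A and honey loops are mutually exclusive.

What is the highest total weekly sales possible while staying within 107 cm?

1602

Best packing: honey loops + bran flakes + choco pillows + berry bites — 97 cm, 1602 total.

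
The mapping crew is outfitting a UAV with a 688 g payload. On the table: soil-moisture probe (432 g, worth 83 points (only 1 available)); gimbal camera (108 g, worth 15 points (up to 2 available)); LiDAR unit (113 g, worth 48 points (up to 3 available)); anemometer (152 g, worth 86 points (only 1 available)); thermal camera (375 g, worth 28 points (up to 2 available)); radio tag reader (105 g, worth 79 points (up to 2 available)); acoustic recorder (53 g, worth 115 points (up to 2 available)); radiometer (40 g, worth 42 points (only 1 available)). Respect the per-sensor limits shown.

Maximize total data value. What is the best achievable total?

564

Best packing: LiDAR unit + anemometer + 2×radio tag reader + 2×acoustic recorder + radiometer — 621 g, 564 total.
No other feasible combination exceeds 564.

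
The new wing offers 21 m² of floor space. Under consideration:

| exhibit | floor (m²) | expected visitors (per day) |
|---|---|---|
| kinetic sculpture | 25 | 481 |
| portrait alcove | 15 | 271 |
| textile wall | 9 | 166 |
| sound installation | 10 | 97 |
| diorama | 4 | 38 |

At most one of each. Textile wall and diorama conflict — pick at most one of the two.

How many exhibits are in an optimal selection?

2

Optimal total is 309.
One optimal bundle: portrait alcove + diorama (19 m²).
Every optimal selection uses 2 exhibits.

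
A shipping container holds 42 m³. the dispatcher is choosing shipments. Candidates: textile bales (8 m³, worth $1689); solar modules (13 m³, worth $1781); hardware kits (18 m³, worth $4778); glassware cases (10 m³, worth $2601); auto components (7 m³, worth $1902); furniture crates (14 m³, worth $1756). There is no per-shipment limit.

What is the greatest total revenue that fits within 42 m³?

11412

By revenue per m³: auto components 271.71, hardware kits 265.44, glassware cases 260.10, textile bales 211.12 lead.
6×auto components uses 42 of the 42 m³ and totals 11412.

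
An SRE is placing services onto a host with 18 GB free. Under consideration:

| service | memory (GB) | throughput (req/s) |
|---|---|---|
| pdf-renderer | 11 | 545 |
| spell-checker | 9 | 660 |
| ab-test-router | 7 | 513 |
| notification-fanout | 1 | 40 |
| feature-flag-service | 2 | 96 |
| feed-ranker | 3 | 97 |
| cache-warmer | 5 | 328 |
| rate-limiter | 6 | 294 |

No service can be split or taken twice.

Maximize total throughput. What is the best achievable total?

Spell-checker + ab-test-router + feature-flag-service uses 18 of the 18 GB and totals 1269.
Next best is spell-checker + ab-test-router + notification-fanout at 1213 (17 GB) — short by 56.

1269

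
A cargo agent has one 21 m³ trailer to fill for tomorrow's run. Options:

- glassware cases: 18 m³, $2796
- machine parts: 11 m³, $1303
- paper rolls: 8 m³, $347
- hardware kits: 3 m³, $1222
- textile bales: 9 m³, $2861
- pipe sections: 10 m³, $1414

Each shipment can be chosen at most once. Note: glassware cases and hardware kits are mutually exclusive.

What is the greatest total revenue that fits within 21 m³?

4430

Paper rolls + hardware kits + textile bales uses 20 of the 21 m³ and totals 4430.
No other feasible combination exceeds 4430.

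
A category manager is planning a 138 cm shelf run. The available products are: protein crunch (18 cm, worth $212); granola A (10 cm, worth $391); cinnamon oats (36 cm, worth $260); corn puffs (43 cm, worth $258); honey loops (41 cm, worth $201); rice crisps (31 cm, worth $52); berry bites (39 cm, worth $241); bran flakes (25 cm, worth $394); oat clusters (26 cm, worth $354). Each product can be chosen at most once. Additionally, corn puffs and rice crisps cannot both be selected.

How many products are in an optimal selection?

The maximum weekly sales within 138 cm is 1640.
For example granola A + cinnamon oats + berry bites + bran flakes + oat clusters achieves it, using 136 cm.
Any selection reaching 1640 contains exactly 5 products.

5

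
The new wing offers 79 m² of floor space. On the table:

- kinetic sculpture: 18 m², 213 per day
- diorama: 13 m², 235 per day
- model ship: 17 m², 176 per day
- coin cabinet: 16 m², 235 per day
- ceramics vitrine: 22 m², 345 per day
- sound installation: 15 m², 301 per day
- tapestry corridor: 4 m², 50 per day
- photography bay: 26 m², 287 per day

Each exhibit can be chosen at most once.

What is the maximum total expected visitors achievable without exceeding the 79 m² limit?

1168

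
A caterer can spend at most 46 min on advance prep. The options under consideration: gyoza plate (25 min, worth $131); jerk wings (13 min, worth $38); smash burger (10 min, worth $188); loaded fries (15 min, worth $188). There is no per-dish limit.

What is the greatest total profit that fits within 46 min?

752

Ranking by ratio (profit/min): smash burger 18.80, loaded fries 12.53, gyoza plate 5.24, jerk wings 2.92.
The ratio ordering already packs tightly: 4×smash burger, 40 min, 752.
That's the maximum — no swap from here does better than 752.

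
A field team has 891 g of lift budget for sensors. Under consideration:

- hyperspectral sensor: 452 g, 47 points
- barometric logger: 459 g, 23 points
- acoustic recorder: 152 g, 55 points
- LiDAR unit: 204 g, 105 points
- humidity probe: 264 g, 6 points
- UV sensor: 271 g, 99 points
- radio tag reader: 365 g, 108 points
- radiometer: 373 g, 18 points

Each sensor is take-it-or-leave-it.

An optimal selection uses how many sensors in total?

3

The maximum data value within 891 g is 312.
LiDAR unit + UV sensor + radio tag reader hits 312 at 840 g.
Any selection reaching 312 contains exactly 3 sensors.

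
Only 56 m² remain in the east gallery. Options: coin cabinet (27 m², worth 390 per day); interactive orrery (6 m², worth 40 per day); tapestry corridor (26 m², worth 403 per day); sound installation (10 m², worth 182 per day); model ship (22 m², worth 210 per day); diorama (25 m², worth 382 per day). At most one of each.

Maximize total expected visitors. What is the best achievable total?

793

Ranking by ratio (expected visitors/m²): sound installation 18.20, tapestry corridor 15.50, diorama 15.28.
Filling by ratio: interactive orrery + tapestry corridor + sound installation for 625, with 14 m² left unused.
The 16 m² tied up in interactive orrery and sound installation is better spent on coin cabinet — total rises to 793 (53 m²).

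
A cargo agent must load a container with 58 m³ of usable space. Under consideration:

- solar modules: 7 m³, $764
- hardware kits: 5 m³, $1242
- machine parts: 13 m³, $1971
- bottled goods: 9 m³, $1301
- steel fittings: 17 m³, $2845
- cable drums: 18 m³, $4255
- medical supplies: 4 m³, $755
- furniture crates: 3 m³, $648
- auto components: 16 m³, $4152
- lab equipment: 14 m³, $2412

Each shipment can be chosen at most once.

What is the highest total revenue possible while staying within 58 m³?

Ranking by ratio (revenue/m³): auto components 259.50, hardware kits 248.40, cable drums 236.39.
A density-first pass picks hardware kits + bottled goods + cable drums + medical supplies + furniture crates + auto components — 12353 at 55 m³.
The 12 m³ tied up in bottled goods and furniture crates is better spent on lab equipment — total rises to 12816 (57 m³).
The spare 1 m³ is too small for any remaining shipment, and no exchange beats 12816.

12816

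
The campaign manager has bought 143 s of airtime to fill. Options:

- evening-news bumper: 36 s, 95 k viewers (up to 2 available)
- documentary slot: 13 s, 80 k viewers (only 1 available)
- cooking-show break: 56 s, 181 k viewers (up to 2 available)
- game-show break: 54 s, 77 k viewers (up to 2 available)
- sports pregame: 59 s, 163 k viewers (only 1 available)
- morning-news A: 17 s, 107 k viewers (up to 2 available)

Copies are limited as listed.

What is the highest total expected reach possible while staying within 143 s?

Ranking by ratio (expected reach/s): morning-news A 6.29, documentary slot 6.15, cooking-show break 3.23, sports pregame 2.76.
The ratio ordering already packs tightly: evening-news bumper + documentary slot + cooking-show break + 2×morning-news A, 139 s, 570.
That's the maximum — no swap from here does better than 570.

570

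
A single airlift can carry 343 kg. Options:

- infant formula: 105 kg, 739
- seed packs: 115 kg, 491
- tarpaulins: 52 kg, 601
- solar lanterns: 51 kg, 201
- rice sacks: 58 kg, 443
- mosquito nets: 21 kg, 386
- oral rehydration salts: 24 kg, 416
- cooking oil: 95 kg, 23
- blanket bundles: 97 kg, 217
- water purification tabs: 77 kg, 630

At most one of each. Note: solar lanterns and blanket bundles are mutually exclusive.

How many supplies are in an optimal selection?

The maximum people served within 343 kg is 3215.
For example infant formula + tarpaulins + rice sacks + mosquito nets + oral rehydration salts + water purification tabs achieves it, using 337 kg.
Every optimal selection uses 6 supplies.

6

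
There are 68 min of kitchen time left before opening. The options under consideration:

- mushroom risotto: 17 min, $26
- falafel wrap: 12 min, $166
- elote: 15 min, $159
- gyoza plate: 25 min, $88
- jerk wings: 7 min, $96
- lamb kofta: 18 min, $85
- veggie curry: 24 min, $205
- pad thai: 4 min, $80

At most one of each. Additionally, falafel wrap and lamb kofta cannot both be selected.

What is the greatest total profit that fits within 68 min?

706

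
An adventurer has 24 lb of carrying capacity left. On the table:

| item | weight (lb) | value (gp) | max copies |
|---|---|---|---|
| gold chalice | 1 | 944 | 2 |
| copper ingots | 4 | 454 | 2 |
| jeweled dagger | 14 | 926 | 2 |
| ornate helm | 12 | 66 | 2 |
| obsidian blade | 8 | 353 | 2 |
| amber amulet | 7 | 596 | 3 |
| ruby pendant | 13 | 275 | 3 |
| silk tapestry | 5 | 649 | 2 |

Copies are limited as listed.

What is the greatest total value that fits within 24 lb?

Density check — gold chalice 944.00, silk tapestry 129.80, copper ingots 113.50, amber amulet 85.14 are the best per lb.
Filling by ratio: 2×gold chalice + 2×copper ingots + 2×silk tapestry for 4094, with 4 lb left unused.
Dropping copper ingots frees 4 lb; slotting in amber amulet (7 lb) lifts the total to 4236 at 23 lb.
Every other selection either busts 24 lb or exceeds an availability limit or fails to beat 4236.

4236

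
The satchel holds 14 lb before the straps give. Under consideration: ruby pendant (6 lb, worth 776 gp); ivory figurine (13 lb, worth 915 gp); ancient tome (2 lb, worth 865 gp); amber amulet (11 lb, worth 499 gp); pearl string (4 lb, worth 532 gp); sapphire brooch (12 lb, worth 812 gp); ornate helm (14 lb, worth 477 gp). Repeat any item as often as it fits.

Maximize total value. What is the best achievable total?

6055

By value per lb: ancient tome 432.50, pearl string 133.00, ruby pendant 129.33 lead.
Best packing: 7×ancient tome — 14 lb, 6055 total.
That's the maximum — no swap from here does better than 6055.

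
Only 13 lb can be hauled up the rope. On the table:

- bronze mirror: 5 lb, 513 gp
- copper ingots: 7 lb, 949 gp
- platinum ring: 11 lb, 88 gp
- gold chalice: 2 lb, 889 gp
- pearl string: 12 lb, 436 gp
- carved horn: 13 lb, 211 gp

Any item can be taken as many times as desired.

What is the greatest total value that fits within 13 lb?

5334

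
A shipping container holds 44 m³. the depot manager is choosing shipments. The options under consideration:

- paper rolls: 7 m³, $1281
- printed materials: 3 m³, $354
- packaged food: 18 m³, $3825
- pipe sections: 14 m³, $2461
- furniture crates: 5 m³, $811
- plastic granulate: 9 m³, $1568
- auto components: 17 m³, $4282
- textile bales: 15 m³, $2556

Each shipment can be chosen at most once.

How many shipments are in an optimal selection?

Optimal total is 9675.
packaged food + plastic granulate + auto components hits 9675 at 44 m³.
Any selection reaching 9675 contains exactly 3 shipments.

3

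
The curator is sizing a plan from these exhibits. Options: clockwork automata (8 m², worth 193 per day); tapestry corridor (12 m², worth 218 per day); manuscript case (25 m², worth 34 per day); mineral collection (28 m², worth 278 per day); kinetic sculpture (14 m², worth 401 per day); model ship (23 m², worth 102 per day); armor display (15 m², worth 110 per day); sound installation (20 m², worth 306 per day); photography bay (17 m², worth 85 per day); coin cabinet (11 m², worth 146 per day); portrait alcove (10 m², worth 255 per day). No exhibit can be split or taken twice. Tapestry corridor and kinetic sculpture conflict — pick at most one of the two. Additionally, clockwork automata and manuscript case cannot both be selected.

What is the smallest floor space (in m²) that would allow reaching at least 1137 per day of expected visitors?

Minimise m² subject to total expected visitors ≥ 1137.
Taking clockwork automata + kinetic sculpture + sound installation + portrait alcove gives 1155 (≥ 1137) for 52 m².
Below 52 m² the best achievable stays under 1137.

52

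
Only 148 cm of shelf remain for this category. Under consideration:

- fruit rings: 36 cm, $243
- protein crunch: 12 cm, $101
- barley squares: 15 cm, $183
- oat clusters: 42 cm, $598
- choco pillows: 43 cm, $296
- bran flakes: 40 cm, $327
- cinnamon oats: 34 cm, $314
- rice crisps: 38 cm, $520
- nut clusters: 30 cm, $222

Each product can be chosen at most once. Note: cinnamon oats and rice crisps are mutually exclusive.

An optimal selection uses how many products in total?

5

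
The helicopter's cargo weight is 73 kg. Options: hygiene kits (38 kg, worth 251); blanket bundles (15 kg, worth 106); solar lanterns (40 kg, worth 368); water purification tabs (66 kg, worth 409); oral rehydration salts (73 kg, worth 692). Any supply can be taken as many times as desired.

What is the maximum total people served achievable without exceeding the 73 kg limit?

Ranking by ratio (people served/kg): oral rehydration salts 9.48, solar lanterns 9.20, blanket bundles 7.07, hygiene kits 6.61.
Best packing: oral rehydration salts — 73 kg, 692 total.
Nothing else within 73 kg beats 692.

692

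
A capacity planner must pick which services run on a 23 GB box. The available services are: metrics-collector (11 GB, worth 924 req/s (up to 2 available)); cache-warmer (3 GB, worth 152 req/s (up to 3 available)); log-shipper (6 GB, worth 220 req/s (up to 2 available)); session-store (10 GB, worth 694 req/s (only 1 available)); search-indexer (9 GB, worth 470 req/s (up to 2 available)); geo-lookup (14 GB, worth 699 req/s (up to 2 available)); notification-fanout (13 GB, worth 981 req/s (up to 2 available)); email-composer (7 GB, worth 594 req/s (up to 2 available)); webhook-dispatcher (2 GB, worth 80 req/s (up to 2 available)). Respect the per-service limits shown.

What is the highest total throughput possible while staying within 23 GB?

1848

Density check — email-composer 84.86, metrics-collector 84.00, notification-fanout 75.46, session-store 69.40 are the best per GB.
Greedy by ratio would take search-indexer + 2×email-composer: 23 GB used, total 1658.
The 23 GB tied up in search-indexer and 2×email-composer is better spent on 2×metrics-collector — total rises to 1848 (22 GB).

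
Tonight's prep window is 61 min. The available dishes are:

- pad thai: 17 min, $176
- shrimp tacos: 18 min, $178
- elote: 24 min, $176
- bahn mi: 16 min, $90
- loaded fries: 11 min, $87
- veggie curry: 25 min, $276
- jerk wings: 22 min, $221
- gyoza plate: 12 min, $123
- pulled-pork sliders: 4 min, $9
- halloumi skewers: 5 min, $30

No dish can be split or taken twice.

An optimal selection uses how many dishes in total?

The maximum profit within 61 min is 630.
One optimal bundle: pad thai + shrimp tacos + veggie curry (60 min).
All optima have 3 dishes.

3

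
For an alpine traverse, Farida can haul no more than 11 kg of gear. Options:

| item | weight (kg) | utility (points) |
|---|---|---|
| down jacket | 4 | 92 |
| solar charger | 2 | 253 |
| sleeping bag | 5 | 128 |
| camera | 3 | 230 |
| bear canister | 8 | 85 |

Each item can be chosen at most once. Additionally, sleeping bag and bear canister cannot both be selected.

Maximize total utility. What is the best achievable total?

611

By utility per kg: solar charger 126.50, camera 76.67, sleeping bag 25.60, down jacket 23.00 lead.
Taking solar charger + sleeping bag + camera: 10 kg used, 611 in utility.
Nothing else feasible within 11 kg beats 611.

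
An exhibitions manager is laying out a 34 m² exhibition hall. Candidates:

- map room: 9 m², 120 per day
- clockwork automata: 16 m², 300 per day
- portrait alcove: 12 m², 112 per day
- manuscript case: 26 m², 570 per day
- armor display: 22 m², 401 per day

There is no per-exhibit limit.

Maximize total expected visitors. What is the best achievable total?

600

By expected visitors per m²: manuscript case 21.92, clockwork automata 18.75, armor display 18.23 lead.
Filling by ratio: manuscript case for 570, with 8 m² left unused.
The 26 m² tied up in manuscript case is better spent on 2×clockwork automata — total rises to 600 (32 m²).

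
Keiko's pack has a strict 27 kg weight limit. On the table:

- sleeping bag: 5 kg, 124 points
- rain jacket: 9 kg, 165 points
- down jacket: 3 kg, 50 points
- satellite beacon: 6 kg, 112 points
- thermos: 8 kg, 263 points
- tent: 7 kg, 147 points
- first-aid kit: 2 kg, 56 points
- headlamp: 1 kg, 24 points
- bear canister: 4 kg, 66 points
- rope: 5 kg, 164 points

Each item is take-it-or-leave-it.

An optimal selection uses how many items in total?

5

The maximum utility within 27 kg is 754.
One optimal bundle: sleeping bag + thermos + tent + first-aid kit + rope (27 kg).
All optima have 5 items.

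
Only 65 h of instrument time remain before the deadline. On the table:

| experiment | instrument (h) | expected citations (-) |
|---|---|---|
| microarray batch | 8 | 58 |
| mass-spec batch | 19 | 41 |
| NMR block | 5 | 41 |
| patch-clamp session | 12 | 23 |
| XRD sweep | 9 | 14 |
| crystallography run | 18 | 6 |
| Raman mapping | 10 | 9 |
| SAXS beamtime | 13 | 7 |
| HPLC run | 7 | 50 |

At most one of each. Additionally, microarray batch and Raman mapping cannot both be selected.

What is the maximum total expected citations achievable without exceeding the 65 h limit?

227

The ratio ordering already packs tightly: microarray batch + mass-spec batch + NMR block + patch-clamp session + XRD sweep + HPLC run, 60 h, 227.
That's the maximum — no feasible swap from here does better than 227.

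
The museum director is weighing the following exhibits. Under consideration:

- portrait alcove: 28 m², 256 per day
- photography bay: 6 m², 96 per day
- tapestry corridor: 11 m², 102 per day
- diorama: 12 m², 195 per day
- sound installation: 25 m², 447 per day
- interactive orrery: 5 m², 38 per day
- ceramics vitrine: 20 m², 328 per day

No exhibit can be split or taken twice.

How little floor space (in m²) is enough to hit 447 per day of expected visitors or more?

Need the lightest bundle worth ≥ 447.
sound installation reaches 447 using 25 m².
Any bundle with less than 25 m² falls short of 447.

25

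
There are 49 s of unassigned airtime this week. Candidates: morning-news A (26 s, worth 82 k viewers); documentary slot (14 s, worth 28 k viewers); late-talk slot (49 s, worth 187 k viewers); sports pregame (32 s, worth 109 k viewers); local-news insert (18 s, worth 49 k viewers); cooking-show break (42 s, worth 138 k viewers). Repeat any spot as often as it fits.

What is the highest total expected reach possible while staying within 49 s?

187

By expected reach per s: late-talk slot 3.82, sports pregame 3.41, cooking-show break 3.29 lead.
The ratio ordering already packs tightly: late-talk slot, 49 s, 187.
Every other selection either busts 49 s or fails to beat 187.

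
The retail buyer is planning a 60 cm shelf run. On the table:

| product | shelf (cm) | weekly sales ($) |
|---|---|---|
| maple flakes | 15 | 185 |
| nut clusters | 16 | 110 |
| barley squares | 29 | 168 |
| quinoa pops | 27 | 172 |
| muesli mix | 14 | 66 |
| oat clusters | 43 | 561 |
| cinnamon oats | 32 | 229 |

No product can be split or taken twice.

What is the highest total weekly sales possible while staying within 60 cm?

746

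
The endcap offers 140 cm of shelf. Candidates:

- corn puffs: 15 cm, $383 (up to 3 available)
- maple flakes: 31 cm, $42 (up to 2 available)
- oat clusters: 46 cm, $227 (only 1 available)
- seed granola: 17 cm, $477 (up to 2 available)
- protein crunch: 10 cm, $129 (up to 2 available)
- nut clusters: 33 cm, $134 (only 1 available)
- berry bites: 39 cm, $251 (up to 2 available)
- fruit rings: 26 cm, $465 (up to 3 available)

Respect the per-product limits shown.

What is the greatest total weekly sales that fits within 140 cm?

Density check — seed granola 28.06, corn puffs 25.53, fruit rings 17.88 are the best per cm.
The ratio ordering already packs tightly: 3×corn puffs + 2×seed granola + 2×fruit rings, 131 cm, 3033.
That's the maximum — no swap from here does better than 3033.

3033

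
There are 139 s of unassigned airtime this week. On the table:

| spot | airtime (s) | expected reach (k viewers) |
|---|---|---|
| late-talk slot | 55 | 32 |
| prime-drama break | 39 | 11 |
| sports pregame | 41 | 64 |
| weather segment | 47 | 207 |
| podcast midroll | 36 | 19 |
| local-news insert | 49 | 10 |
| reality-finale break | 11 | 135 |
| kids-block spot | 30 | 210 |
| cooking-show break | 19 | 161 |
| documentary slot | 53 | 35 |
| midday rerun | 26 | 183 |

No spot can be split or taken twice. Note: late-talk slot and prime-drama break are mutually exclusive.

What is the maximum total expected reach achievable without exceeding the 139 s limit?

Density check — reality-finale break 12.27, cooking-show break 8.47, midday rerun 7.04, kids-block spot 7.00 are the best per s.
Best packing: weather segment + reality-finale break + kids-block spot + cooking-show break + midday rerun — 133 s, 896 total.

896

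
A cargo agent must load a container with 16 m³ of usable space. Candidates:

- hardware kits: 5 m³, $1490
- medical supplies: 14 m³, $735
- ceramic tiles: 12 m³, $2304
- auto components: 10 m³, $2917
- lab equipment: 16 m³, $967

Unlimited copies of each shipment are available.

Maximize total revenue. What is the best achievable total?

4470

Density check — hardware kits 298.00, auto components 291.70, ceramic tiles 192.00 are the best per m³.
Best packing: 3×hardware kits — 15 m³, 4470 total.
Every other selection either busts 16 m³ or fails to beat 4470.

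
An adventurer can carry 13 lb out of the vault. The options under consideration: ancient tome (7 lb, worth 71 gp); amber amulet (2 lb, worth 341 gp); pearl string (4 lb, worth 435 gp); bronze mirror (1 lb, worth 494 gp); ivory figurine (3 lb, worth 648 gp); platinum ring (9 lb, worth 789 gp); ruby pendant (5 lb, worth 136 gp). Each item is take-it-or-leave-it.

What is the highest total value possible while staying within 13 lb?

1931

Greedy by ratio would take amber amulet + pearl string + bronze mirror + ivory figurine: 10 lb used, total 1918.
Replace amber amulet and pearl string with platinum ring: the trade gains 13 net, giving 1931 at 13 lb.
No other feasible combination exceeds 1931.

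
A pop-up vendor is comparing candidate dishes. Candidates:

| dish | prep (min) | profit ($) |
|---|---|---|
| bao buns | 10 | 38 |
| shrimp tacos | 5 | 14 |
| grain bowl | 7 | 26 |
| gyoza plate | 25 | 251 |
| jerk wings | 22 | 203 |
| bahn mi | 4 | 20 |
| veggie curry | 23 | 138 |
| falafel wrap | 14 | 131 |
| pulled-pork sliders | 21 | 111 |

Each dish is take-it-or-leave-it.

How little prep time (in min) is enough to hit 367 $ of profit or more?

Minimise min subject to total profit ≥ 367.
gyoza plate + falafel wrap: 382 profit at 39 min.
No combination under 39 min hits 367.

39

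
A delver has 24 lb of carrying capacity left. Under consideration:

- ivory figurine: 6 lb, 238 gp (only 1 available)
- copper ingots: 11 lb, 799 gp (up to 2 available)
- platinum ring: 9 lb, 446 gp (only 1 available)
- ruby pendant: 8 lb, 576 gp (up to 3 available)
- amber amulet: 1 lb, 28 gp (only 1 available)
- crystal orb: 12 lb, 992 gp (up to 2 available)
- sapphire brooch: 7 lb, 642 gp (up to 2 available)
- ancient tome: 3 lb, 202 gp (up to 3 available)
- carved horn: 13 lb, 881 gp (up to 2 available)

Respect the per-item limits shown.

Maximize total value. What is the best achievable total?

By value per lb: sapphire brooch 91.71, crystal orb 82.67, copper ingots 72.64, ruby pendant 72.00 lead.
Filling by ratio: ruby pendant + amber amulet + 2×sapphire brooch for 1888, with 1 lb left unused.
Dropping ruby pendant and amber amulet and 2×sapphire brooch frees 23 lb; slotting in 2×crystal orb (24 lb) lifts the total to 1984 at 24 lb.

1984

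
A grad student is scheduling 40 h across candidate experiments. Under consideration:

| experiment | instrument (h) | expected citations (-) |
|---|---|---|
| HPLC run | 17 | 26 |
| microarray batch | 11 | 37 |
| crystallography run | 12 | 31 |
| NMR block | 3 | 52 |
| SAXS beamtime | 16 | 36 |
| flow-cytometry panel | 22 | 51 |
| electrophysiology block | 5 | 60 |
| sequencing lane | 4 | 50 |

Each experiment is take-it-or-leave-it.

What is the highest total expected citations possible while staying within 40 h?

The ratio heuristic lands on microarray batch + crystallography run + NMR block + electrophysiology block + sequencing lane (230) but leaves 5 h idle.
Dropping crystallography run frees 12 h; slotting in SAXS beamtime (16 h) lifts the total to 235 at 39 h.
The closest alternative, microarray batch + crystallography run + NMR block + electrophysiology block + sequencing lane, reaches only 230.

235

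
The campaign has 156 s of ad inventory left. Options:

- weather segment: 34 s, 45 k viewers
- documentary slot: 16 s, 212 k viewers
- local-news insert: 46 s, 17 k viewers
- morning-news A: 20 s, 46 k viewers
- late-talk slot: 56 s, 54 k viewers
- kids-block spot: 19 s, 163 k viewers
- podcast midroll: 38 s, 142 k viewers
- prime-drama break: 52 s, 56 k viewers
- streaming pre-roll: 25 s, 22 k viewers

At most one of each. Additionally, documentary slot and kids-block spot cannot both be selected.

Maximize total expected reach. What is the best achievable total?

478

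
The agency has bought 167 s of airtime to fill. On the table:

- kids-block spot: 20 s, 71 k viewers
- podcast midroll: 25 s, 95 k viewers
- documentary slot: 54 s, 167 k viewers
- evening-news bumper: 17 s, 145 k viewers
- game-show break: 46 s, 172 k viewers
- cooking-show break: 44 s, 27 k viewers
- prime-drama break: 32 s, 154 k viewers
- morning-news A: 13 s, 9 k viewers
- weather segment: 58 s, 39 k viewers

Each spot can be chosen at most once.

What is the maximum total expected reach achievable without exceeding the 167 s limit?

Taking the top-ratio spots first gives kids-block spot + podcast midroll + evening-news bumper + game-show break + prime-drama break + morning-news A for 646 (153 s).
Dropping prime-drama break and morning-news A frees 45 s; slotting in documentary slot (54 s) lifts the total to 650 at 162 s.
That's the maximum — no swap from here does better than 650.

650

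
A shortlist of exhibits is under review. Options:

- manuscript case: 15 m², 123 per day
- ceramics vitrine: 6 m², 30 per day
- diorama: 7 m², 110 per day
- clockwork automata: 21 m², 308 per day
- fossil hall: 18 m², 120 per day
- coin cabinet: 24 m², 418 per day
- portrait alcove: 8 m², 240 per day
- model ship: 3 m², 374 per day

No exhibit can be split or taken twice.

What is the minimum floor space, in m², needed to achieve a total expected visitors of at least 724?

18

Look for the lowest-floor combination reaching 724.
diorama + portrait alcove + model ship reaches 724 using 18 m².
Any bundle with less than 18 m² falls short of 724.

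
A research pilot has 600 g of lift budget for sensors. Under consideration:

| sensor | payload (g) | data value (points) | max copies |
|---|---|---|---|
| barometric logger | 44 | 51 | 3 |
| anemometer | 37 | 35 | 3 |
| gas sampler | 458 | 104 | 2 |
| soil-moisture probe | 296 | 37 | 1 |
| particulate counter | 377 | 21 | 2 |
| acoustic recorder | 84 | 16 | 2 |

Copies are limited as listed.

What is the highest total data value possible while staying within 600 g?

295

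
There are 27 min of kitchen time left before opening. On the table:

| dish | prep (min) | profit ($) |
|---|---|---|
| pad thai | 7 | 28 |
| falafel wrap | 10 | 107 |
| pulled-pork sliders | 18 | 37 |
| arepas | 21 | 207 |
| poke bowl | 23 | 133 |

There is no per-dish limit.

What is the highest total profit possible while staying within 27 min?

The ratio ordering already packs tightly: pad thai + 2×falafel wrap, 27 min, 242.
Nothing else within 27 min beats 242.

242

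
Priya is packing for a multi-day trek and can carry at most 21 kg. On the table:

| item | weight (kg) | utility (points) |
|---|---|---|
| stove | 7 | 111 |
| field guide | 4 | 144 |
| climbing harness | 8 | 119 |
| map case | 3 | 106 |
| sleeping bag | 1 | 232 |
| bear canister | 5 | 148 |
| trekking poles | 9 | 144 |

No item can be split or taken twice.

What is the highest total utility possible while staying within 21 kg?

749

Ranking by ratio (utility/kg): sleeping bag 232.00, field guide 36.00, map case 35.33.
A density-first pass picks stove + field guide + map case + sleeping bag + bear canister — 741 at 20 kg.
Dropping stove frees 7 kg; slotting in climbing harness (8 kg) lifts the total to 749 at 21 kg.
Runner-up stove + field guide + map case + sleeping bag + bear canister tops out at 741.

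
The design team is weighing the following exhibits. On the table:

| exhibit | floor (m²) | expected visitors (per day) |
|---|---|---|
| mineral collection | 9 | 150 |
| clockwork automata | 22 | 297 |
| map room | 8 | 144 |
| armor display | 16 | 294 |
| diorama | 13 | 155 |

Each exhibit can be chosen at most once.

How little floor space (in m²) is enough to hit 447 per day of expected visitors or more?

Minimise m² subject to total expected visitors ≥ 447.
Taking armor display + diorama gives 449 (≥ 447) for 29 m².
No combination under 29 m² hits 447.

29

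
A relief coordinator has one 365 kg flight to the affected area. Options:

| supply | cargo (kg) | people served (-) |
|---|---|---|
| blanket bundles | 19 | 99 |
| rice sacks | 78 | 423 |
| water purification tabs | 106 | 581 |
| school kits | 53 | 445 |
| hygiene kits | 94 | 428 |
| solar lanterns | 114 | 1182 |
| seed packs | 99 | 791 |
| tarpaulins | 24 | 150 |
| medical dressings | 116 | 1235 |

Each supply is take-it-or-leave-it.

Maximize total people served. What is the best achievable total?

Greedy by ratio would take blanket bundles + school kits + solar lanterns + tarpaulins + medical dressings: 326 kg used, total 3111.
The 72 kg tied up in blanket bundles and school kits is better spent on seed packs — total rises to 3358 (353 kg).
The closest alternative, blanket bundles + solar lanterns + seed packs + medical dressings, reaches only 3307.

3358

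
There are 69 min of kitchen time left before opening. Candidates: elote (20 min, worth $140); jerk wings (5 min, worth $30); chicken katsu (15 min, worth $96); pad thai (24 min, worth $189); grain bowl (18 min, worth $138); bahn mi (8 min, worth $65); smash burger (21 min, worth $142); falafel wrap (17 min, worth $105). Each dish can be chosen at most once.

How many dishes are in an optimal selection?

The maximum profit within 69 min is 499.
One optimal bundle: jerk wings + pad thai + grain bowl + smash burger (68 min).
All optima have 4 dishes.

4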